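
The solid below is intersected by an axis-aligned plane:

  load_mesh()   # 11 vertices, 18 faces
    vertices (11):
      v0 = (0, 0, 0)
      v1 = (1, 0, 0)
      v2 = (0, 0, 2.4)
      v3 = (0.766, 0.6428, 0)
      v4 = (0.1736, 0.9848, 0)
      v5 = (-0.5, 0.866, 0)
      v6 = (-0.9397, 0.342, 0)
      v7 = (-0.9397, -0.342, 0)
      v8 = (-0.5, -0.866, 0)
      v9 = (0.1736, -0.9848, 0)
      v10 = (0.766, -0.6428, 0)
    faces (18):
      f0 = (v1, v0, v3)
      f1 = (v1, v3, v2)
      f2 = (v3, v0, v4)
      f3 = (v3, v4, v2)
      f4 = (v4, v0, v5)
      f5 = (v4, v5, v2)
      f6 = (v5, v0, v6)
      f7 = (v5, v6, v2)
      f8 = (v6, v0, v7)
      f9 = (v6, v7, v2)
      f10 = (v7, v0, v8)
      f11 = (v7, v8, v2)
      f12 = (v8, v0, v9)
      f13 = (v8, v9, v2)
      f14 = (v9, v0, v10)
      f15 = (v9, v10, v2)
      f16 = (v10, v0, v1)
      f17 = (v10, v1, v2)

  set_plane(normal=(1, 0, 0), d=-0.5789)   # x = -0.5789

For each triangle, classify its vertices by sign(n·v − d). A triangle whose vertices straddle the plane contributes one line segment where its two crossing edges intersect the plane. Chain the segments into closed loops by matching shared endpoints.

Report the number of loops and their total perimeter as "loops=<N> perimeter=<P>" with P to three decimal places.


loops=1 perimeter=4.123

Straddling triangles (6 of 18):
  (v5,v0,v6) [++-] → (-0.5789, 0.210688, 0)–(-0.5789, 0.771973, 0)  len=0.5613
  (v5,v6,v2) [+-+] → (-0.5789, 0.771973, 0)–(-0.5789, 0.210688, 0.921486)  len=1.0790
  (v6,v0,v7) [-+-] → (-0.5789, 0.210688, 0)–(-0.5789, -0.210688, 0)  len=0.4214
  (v6,v7,v2) [--+] → (-0.5789, -0.210688, 0.921486)–(-0.5789, 0.210688, 0.921486)  len=0.4214
  (v7,v0,v8) [-++] → (-0.5789, -0.210688, 0)–(-0.5789, -0.771973, 0)  len=0.5613
  (v7,v8,v2) [-++] → (-0.5789, -0.771973, 0)–(-0.5789, -0.210688, 0.921486)  len=1.0790

Chained into 1 loop(s):
  loop 1: 6 segments, perimeter = 4.1233
Total perimeter = 4.123


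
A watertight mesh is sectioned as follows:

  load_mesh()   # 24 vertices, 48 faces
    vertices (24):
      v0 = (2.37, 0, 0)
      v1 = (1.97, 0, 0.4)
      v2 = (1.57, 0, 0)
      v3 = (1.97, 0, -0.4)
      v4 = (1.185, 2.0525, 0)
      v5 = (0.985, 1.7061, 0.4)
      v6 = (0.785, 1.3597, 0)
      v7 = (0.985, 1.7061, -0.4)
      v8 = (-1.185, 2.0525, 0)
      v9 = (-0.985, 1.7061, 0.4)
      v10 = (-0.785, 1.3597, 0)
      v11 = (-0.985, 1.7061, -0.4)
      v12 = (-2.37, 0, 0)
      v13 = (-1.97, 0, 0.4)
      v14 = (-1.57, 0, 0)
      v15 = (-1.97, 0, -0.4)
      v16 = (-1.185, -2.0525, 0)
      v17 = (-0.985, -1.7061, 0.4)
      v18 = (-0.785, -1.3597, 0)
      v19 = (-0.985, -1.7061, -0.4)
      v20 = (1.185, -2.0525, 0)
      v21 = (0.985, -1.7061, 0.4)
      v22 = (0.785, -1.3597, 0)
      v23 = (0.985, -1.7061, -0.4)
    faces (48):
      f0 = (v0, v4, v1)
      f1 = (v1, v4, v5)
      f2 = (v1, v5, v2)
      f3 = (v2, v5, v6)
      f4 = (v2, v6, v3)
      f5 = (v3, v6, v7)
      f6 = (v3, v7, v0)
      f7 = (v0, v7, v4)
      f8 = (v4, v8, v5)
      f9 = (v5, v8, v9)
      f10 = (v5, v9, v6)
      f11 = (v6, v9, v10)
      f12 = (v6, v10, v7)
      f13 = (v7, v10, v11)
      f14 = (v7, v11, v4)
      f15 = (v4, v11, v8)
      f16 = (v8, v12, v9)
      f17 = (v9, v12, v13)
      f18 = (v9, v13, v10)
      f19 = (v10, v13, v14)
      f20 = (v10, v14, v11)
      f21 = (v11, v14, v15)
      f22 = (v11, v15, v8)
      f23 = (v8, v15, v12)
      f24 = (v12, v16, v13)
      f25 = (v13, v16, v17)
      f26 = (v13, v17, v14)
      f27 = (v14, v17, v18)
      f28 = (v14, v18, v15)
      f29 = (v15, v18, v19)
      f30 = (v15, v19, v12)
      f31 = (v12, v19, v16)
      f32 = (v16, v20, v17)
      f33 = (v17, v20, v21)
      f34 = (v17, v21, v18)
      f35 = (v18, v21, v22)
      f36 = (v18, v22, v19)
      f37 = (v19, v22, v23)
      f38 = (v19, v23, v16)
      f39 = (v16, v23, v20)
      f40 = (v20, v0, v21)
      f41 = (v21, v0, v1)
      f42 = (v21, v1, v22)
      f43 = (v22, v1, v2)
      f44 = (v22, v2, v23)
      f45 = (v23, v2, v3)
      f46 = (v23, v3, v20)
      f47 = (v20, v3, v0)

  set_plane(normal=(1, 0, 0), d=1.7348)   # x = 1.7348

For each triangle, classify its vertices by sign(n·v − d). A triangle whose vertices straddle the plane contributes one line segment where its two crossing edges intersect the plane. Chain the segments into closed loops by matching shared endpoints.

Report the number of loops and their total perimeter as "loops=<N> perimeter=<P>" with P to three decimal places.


Straddling triangles (14 of 48):
  (v0,v4,v1) [+-+] → (1.7348, 1.10021, 0)–(1.7348, 0.614966, 0.280153)  len=0.5603
  (v1,v4,v5) [+--] → (1.7348, 0.614966, 0.280153)–(1.7348, 0.407386, 0.4)  len=0.2397
  (v1,v5,v2) [+--] → (1.7348, 0.407386, 0.4)–(1.7348, 0, 0.1648)  len=0.4704
  (v2,v6,v3) [--+] → (1.7348, 0.269875, -0.320608)–(1.7348, 0, -0.1648)  len=0.3116
  (v3,v6,v7) [+--] → (1.7348, 0.269875, -0.320608)–(1.7348, 0.407386, -0.4)  len=0.1588
  (v3,v7,v0) [+-+] → (1.7348, 0.407386, -0.4)–(1.7348, 0.782466, -0.183451)  len=0.4331
  (v0,v7,v4) [+--] → (1.7348, 0.782466, -0.183451)–(1.7348, 1.10021, 0)  len=0.3669
  (v20,v0,v21) [-+-] → (1.7348, -1.10021, 0)–(1.7348, -0.782466, 0.183451)  len=0.3669
  (v21,v0,v1) [-++] → (1.7348, -0.782466, 0.183451)–(1.7348, -0.407386, 0.4)  len=0.4331
  (v21,v1,v22) [-+-] → (1.7348, -0.407386, 0.4)–(1.7348, -0.269875, 0.320608)  len=0.1588
  (v22,v1,v2) [-+-] → (1.7348, -0.269875, 0.320608)–(1.7348, 0, 0.1648)  len=0.3116
  (v23,v2,v3) [--+] → (1.7348, 0, -0.1648)–(1.7348, -0.407386, -0.4)  len=0.4704
  (v23,v3,v20) [-+-] → (1.7348, -0.407386, -0.4)–(1.7348, -0.614966, -0.280153)  len=0.2397
  (v20,v3,v0) [-++] → (1.7348, -0.614966, -0.280153)–(1.7348, -1.10021, 0)  len=0.5603

Chained into 1 loop(s):
  loop 1: 14 segments, perimeter = 5.0816
Total perimeter = 5.082

loops=1 perimeter=5.082


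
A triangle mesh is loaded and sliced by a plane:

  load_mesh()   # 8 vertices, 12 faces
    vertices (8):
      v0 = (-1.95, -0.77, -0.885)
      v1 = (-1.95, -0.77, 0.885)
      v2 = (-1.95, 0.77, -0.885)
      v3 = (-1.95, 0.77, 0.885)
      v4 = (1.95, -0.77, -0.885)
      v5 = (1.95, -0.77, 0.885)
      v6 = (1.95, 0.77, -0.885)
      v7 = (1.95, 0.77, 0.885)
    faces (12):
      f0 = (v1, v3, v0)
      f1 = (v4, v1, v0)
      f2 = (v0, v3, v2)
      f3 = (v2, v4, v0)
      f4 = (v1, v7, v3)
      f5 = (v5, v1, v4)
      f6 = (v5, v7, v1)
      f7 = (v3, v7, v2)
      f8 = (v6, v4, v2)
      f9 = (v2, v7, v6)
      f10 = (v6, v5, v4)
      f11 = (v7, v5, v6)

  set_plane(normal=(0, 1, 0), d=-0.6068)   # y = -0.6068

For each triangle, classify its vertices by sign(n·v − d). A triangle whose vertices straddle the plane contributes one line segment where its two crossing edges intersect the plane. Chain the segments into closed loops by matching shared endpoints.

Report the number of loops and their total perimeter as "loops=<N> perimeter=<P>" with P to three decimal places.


Straddling triangles (8 of 12):
  (v1,v3,v0) [-+-] → (-1.95, -0.6068, 0.885)–(-1.95, -0.6068, -0.697426)  len=1.5824
  (v0,v3,v2) [-++] → (-1.95, -0.6068, -0.697426)–(-1.95, -0.6068, -0.885)  len=0.1876
  (v2,v4,v0) [+--] → (1.5367, -0.6068, -0.885)–(-1.95, -0.6068, -0.885)  len=3.4867
  (v1,v7,v3) [-++] → (-1.5367, -0.6068, 0.885)–(-1.95, -0.6068, 0.885)  len=0.4133
  (v5,v7,v1) [-+-] → (1.95, -0.6068, 0.885)–(-1.5367, -0.6068, 0.885)  len=3.4867
  (v6,v4,v2) [+-+] → (1.95, -0.6068, -0.885)–(1.5367, -0.6068, -0.885)  len=0.4133
  (v6,v5,v4) [+--] → (1.95, -0.6068, 0.697426)–(1.95, -0.6068, -0.885)  len=1.5824
  (v7,v5,v6) [+-+] → (1.95, -0.6068, 0.885)–(1.95, -0.6068, 0.697426)  len=0.1876

Chained into 1 loop(s):
  loop 1: 8 segments, perimeter = 11.3400
Total perimeter = 11.340

loops=1 perimeter=11.340


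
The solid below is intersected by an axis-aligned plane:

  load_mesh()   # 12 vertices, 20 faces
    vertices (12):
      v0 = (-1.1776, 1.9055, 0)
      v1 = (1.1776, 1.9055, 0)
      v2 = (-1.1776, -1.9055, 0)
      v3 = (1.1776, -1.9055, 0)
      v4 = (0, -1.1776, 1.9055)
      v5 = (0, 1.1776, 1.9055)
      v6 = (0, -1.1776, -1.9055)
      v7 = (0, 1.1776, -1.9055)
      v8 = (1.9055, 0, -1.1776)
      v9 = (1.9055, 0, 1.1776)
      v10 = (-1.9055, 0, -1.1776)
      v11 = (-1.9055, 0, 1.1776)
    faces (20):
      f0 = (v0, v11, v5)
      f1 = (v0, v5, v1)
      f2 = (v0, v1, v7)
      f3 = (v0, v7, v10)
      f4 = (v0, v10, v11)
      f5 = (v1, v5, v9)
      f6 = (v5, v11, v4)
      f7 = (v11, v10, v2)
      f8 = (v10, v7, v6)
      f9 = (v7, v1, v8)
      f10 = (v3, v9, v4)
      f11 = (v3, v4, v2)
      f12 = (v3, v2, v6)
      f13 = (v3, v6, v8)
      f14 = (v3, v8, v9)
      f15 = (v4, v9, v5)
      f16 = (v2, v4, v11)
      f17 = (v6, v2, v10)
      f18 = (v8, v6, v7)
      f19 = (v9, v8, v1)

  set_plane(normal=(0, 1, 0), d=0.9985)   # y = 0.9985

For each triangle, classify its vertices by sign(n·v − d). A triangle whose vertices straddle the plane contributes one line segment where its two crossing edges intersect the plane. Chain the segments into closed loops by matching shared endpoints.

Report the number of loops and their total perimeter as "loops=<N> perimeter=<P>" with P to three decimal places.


loops=1 perimeter=10.465

Straddling triangles (10 of 20):
  (v0,v11,v5) [+-+] → (-1.52407, 0.9985, 0.560526)–(-0.289806, 0.9985, 1.79479)  len=1.7455
  (v0,v7,v10) [++-] → (-0.289806, 0.9985, -1.79479)–(-1.52407, 0.9985, -0.560526)  len=1.7455
  (v0,v10,v11) [+--] → (-1.52407, 0.9985, -0.560526)–(-1.52407, 0.9985, 0.560526)  len=1.1211
  (v1,v5,v9) [++-] → (0.289806, 0.9985, 1.79479)–(1.52407, 0.9985, 0.560526)  len=1.7455
  (v5,v11,v4) [+--] → (-0.289806, 0.9985, 1.79479)–(0, 0.9985, 1.9055)  len=0.3102
  (v10,v7,v6) [-+-] → (-0.289806, 0.9985, -1.79479)–(0, 0.9985, -1.9055)  len=0.3102
  (v7,v1,v8) [++-] → (1.52407, 0.9985, -0.560526)–(0.289806, 0.9985, -1.79479)  len=1.7455
  (v4,v9,v5) [--+] → (0.289806, 0.9985, 1.79479)–(0, 0.9985, 1.9055)  len=0.3102
  (v8,v6,v7) [--+] → (0, 0.9985, -1.9055)–(0.289806, 0.9985, -1.79479)  len=0.3102
  (v9,v8,v1) [--+] → (1.52407, 0.9985, -0.560526)–(1.52407, 0.9985, 0.560526)  len=1.1211

Chained into 1 loop(s):
  loop 1: 10 segments, perimeter = 10.4651
Total perimeter = 10.465


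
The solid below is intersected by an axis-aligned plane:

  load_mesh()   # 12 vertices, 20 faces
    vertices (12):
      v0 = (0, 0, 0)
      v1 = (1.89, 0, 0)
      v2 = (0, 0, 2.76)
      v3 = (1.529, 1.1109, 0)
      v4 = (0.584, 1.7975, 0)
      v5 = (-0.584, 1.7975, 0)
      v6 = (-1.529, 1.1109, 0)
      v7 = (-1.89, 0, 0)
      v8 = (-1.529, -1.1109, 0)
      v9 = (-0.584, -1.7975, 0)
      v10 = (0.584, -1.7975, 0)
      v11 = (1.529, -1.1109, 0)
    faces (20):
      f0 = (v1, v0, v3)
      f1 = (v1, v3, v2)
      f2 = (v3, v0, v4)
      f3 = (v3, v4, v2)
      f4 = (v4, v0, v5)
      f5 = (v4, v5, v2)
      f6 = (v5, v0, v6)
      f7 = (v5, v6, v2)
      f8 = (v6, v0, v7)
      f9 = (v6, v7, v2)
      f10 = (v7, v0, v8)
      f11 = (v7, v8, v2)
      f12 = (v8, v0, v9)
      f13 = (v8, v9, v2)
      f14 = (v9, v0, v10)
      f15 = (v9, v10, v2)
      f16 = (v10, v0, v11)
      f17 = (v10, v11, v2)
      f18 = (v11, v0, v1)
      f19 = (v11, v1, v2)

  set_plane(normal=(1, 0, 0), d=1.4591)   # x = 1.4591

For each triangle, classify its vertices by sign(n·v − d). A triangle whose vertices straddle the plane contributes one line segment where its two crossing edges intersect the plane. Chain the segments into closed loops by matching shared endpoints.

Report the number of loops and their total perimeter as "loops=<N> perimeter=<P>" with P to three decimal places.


Straddling triangles (8 of 20):
  (v1,v0,v3) [+-+] → (1.4591, 0, 0)–(1.4591, 1.06011, 0)  len=1.0601
  (v1,v3,v2) [++-] → (1.4591, 1.06011, 0.126177)–(1.4591, 0, 0.629251)  len=1.1734
  (v3,v0,v4) [+--] → (1.4591, 1.06011, 0)–(1.4591, 1.16169, 0)  len=0.1016
  (v3,v4,v2) [+--] → (1.4591, 1.16169, 0)–(1.4591, 1.06011, 0.126177)  len=0.1620
  (v10,v0,v11) [--+] → (1.4591, -1.06011, 0)–(1.4591, -1.16169, 0)  len=0.1016
  (v10,v11,v2) [-+-] → (1.4591, -1.16169, 0)–(1.4591, -1.06011, 0.126177)  len=0.1620
  (v11,v0,v1) [+-+] → (1.4591, -1.06011, 0)–(1.4591, 0, 0)  len=1.0601
  (v11,v1,v2) [++-] → (1.4591, 0, 0.629251)–(1.4591, -1.06011, 0.126177)  len=1.1734

Chained into 1 loop(s):
  loop 1: 8 segments, perimeter = 4.9942
Total perimeter = 4.994

loops=1 perimeter=4.994


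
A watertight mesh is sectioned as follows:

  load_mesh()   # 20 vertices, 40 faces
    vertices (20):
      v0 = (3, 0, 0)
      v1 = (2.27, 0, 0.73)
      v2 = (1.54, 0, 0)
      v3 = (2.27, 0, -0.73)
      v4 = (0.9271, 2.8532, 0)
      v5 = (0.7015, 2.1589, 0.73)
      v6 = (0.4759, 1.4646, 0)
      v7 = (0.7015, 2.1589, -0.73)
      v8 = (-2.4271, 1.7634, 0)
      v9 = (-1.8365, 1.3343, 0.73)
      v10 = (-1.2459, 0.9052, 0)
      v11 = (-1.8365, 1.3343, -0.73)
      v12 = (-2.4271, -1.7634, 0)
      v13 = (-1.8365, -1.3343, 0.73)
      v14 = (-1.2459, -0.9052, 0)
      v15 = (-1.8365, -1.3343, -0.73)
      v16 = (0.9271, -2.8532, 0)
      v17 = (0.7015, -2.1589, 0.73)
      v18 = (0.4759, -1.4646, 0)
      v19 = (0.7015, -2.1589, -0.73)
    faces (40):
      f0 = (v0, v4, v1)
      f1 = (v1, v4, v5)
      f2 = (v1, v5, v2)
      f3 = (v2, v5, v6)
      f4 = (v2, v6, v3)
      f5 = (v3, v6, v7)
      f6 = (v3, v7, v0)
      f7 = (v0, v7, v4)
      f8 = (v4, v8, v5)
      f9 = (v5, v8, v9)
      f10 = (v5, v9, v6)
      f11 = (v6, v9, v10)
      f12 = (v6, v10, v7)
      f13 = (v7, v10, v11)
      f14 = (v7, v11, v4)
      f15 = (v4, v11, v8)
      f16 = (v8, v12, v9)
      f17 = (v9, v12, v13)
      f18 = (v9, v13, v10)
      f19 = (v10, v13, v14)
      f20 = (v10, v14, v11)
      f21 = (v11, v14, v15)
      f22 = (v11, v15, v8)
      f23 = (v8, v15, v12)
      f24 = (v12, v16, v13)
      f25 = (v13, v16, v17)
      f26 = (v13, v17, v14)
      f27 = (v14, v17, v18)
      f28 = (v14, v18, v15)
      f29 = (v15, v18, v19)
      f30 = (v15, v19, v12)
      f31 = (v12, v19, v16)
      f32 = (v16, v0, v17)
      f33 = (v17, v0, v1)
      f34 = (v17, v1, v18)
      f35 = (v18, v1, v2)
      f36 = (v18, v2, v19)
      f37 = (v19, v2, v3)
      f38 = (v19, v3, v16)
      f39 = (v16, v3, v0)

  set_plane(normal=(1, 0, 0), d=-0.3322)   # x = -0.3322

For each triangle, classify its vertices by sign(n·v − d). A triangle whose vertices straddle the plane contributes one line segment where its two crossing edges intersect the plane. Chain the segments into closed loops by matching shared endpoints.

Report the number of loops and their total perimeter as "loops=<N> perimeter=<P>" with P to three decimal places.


Straddling triangles (16 of 40):
  (v4,v8,v5) [+-+] → (-0.3322, 2.44405, 0)–(-0.3322, 2.02823, 0.488806)  len=0.6417
  (v5,v8,v9) [+--] → (-0.3322, 2.02823, 0.488806)–(-0.3322, 1.82305, 0.73)  len=0.3167
  (v5,v9,v6) [+-+] → (-0.3322, 1.82305, 0.73)–(-0.3322, 1.41906, 0.255109)  len=0.6235
  (v6,v9,v10) [+--] → (-0.3322, 1.41906, 0.255109)–(-0.3322, 1.20205, 0)  len=0.3349
  (v6,v10,v7) [+-+] → (-0.3322, 1.20205, 0)–(-0.3322, 1.49342, -0.342508)  len=0.4497
  (v7,v10,v11) [+--] → (-0.3322, 1.49342, -0.342508)–(-0.3322, 1.82305, -0.73)  len=0.5087
  (v7,v11,v4) [+-+] → (-0.3322, 1.82305, -0.73)–(-0.3322, 2.16108, -0.332642)  len=0.5217
  (v4,v11,v8) [+--] → (-0.3322, 2.16108, -0.332642)–(-0.3322, 2.44405, 0)  len=0.4367
  (v12,v16,v13) [-+-] → (-0.3322, -2.44405, 0)–(-0.3322, -2.16108, 0.332642)  len=0.4367
  (v13,v16,v17) [-++] → (-0.3322, -2.16108, 0.332642)–(-0.3322, -1.82305, 0.73)  len=0.5217
  (v13,v17,v14) [-+-] → (-0.3322, -1.82305, 0.73)–(-0.3322, -1.49342, 0.342508)  len=0.5087
  (v14,v17,v18) [-++] → (-0.3322, -1.49342, 0.342508)–(-0.3322, -1.20205, 0)  len=0.4497
  (v14,v18,v15) [-+-] → (-0.3322, -1.20205, 0)–(-0.3322, -1.41906, -0.255109)  len=0.3349
  (v15,v18,v19) [-++] → (-0.3322, -1.41906, -0.255109)–(-0.3322, -1.82305, -0.73)  len=0.6235
  (v15,v19,v12) [-+-] → (-0.3322, -1.82305, -0.73)–(-0.3322, -2.02823, -0.488806)  len=0.3167
  (v12,v19,v16) [-++] → (-0.3322, -2.02823, -0.488806)–(-0.3322, -2.44405, 0)  len=0.6417

Chained into 2 loop(s):
  loop 1: 8 segments, perimeter = 3.8336
  loop 2: 8 segments, perimeter = 3.8336
Total perimeter = 7.667

loops=2 perimeter=7.667


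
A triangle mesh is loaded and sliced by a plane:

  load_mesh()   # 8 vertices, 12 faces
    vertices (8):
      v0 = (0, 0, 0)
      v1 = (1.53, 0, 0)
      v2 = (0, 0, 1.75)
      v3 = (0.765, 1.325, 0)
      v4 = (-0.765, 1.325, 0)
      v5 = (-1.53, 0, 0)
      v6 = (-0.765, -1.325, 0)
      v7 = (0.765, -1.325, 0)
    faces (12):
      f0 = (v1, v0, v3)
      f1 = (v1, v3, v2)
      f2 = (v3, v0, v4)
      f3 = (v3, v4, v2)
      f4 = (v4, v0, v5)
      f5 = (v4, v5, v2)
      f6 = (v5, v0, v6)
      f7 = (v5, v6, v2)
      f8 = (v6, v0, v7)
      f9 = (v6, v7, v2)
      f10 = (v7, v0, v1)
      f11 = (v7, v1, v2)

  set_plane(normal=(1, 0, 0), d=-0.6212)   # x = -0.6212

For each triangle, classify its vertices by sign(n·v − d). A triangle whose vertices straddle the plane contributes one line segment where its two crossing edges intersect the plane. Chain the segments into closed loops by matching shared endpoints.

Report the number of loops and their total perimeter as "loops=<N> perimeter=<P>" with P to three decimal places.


loops=1 perimeter=6.054

Straddling triangles (8 of 12):
  (v3,v0,v4) [++-] → (-0.6212, 1.07593, 0)–(-0.6212, 1.325, 0)  len=0.2491
  (v3,v4,v2) [+-+] → (-0.6212, 1.325, 0)–(-0.6212, 1.07593, 0.328954)  len=0.4126
  (v4,v0,v5) [-+-] → (-0.6212, 1.07593, 0)–(-0.6212, 0, 0)  len=1.0759
  (v4,v5,v2) [--+] → (-0.6212, 0, 1.03948)–(-0.6212, 1.07593, 0.328954)  len=1.2894
  (v5,v0,v6) [-+-] → (-0.6212, 0, 0)–(-0.6212, -1.07593, 0)  len=1.0759
  (v5,v6,v2) [--+] → (-0.6212, -1.07593, 0.328954)–(-0.6212, 0, 1.03948)  len=1.2894
  (v6,v0,v7) [-++] → (-0.6212, -1.07593, 0)–(-0.6212, -1.325, 0)  len=0.2491
  (v6,v7,v2) [-++] → (-0.6212, -1.325, 0)–(-0.6212, -1.07593, 0.328954)  len=0.4126

Chained into 1 loop(s):
  loop 1: 8 segments, perimeter = 6.0540
Total perimeter = 6.054


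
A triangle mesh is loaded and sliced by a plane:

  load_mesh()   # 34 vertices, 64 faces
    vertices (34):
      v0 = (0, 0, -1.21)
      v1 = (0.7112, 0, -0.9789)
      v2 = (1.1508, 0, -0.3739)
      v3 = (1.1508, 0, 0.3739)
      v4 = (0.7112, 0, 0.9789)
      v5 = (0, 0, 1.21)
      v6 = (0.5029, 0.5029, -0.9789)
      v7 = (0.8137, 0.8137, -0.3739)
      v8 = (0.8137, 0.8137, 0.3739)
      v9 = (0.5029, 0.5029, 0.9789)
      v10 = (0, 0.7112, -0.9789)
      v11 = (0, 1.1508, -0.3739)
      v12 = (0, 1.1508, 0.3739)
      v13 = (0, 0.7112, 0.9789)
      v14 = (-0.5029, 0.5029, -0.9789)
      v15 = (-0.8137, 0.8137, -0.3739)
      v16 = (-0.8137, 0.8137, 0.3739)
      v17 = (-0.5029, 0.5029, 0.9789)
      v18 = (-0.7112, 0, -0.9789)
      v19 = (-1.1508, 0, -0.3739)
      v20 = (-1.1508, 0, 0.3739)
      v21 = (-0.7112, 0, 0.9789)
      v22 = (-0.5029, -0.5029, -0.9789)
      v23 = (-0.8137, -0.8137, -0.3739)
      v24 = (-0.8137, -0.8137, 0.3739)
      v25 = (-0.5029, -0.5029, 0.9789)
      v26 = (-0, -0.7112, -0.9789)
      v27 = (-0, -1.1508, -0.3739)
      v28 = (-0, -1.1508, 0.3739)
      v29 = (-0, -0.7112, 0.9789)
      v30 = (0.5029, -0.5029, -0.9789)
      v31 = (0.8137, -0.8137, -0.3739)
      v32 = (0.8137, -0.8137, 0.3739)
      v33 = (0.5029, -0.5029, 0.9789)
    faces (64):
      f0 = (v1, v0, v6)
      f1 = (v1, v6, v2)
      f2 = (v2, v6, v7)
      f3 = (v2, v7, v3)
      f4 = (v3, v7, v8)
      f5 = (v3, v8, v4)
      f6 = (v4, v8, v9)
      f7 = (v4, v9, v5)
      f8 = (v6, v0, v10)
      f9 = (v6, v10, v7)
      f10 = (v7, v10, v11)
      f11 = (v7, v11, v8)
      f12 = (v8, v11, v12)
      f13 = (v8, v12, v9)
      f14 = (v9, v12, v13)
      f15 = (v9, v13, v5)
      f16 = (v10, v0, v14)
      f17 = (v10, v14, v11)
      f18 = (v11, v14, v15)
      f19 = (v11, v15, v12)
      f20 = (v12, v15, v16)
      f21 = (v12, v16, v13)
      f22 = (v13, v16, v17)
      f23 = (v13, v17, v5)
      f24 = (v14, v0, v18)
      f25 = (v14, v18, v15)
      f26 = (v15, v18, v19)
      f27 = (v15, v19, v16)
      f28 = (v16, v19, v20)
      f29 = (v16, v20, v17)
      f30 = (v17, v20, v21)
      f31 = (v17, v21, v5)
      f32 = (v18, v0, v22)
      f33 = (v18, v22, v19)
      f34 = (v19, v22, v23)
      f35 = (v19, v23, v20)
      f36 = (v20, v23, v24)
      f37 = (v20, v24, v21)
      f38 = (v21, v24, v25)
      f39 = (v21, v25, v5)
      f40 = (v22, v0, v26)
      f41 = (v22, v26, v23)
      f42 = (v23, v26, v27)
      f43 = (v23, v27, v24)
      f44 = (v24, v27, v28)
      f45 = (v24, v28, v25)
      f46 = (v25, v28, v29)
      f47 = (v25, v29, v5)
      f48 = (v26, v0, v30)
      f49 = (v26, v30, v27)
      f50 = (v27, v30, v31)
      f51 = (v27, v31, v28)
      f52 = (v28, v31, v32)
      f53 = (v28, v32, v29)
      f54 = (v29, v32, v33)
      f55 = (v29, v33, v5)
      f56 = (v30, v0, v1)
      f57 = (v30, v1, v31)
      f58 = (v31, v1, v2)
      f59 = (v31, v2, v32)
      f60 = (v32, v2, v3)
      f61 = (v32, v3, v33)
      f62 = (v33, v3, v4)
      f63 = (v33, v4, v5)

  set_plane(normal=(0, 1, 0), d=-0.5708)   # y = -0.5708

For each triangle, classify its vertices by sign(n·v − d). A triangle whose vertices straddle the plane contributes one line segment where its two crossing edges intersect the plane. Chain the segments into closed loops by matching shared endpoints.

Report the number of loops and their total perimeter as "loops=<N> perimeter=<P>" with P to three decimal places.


Straddling triangles (20 of 64):
  (v19,v22,v23) [++-] → (-0.5708, -0.5708, -0.846727)–(-0.914329, -0.5708, -0.3739)  len=0.5844
  (v19,v23,v20) [+-+] → (-0.914329, -0.5708, -0.3739)–(-0.914329, -0.5708, -0.150672)  len=0.2232
  (v20,v23,v24) [+--] → (-0.914329, -0.5708, -0.150672)–(-0.914329, -0.5708, 0.3739)  len=0.5246
  (v20,v24,v21) [+-+] → (-0.914329, -0.5708, 0.3739)–(-0.783102, -0.5708, 0.5545)  len=0.2232
  (v21,v24,v25) [+-+] → (-0.783102, -0.5708, 0.5545)–(-0.5708, -0.5708, 0.846727)  len=0.3612
  (v22,v0,v26) [++-] → (0, -0.5708, -1.02452)–(-0.338969, -0.5708, -0.9789)  len=0.3420
  (v22,v26,v23) [+--] → (-0.338969, -0.5708, -0.9789)–(-0.5708, -0.5708, -0.846727)  len=0.2669
  (v24,v28,v25) [--+] → (-0.450196, -0.5708, 0.915496)–(-0.5708, -0.5708, 0.846727)  len=0.1388
  (v25,v28,v29) [+--] → (-0.450196, -0.5708, 0.915496)–(-0.338969, -0.5708, 0.9789)  len=0.1280
  (v25,v29,v5) [+-+] → (-0.338969, -0.5708, 0.9789)–(0, -0.5708, 1.02452)  len=0.3420
  (v26,v0,v30) [-++] → (0, -0.5708, -1.02452)–(0.338969, -0.5708, -0.9789)  len=0.3420
  (v26,v30,v27) [-+-] → (0.338969, -0.5708, -0.9789)–(0.450196, -0.5708, -0.915496)  len=0.1280
  (v27,v30,v31) [-+-] → (0.450196, -0.5708, -0.915496)–(0.5708, -0.5708, -0.846727)  len=0.1388
  (v29,v32,v33) [--+] → (0.5708, -0.5708, 0.846727)–(0.338969, -0.5708, 0.9789)  len=0.2669
  (v29,v33,v5) [-++] → (0.338969, -0.5708, 0.9789)–(0, -0.5708, 1.02452)  len=0.3420
  (v30,v1,v31) [++-] → (0.783102, -0.5708, -0.5545)–(0.5708, -0.5708, -0.846727)  len=0.3612
  (v31,v1,v2) [-++] → (0.783102, -0.5708, -0.5545)–(0.914329, -0.5708, -0.3739)  len=0.2232
  (v31,v2,v32) [-+-] → (0.914329, -0.5708, -0.3739)–(0.914329, -0.5708, 0.150672)  len=0.5246
  (v32,v2,v3) [-++] → (0.914329, -0.5708, 0.150672)–(0.914329, -0.5708, 0.3739)  len=0.2232
  (v32,v3,v33) [-++] → (0.914329, -0.5708, 0.3739)–(0.5708, -0.5708, 0.846727)  len=0.5844

Chained into 1 loop(s):
  loop 1: 20 segments, perimeter = 6.2689
Total perimeter = 6.269

loops=1 perimeter=6.269


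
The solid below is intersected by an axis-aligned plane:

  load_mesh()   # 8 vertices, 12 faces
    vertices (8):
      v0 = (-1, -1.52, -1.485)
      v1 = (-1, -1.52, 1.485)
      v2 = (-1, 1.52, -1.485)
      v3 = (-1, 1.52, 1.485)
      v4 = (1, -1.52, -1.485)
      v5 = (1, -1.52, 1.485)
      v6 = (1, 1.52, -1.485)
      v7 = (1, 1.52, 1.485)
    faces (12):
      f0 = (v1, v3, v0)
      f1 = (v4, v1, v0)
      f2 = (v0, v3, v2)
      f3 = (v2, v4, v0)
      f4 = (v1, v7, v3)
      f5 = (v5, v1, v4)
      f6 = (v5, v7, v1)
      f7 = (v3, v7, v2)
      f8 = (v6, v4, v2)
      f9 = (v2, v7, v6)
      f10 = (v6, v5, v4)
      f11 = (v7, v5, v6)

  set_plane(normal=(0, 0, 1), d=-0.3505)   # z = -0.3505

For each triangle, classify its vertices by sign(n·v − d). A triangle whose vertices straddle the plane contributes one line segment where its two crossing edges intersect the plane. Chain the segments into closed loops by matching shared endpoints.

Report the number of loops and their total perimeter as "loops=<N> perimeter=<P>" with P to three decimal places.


Straddling triangles (8 of 12):
  (v1,v3,v0) [++-] → (-1, -0.358761, -0.3505)–(-1, -1.52, -0.3505)  len=1.1612
  (v4,v1,v0) [-+-] → (0.236027, -1.52, -0.3505)–(-1, -1.52, -0.3505)  len=1.2360
  (v0,v3,v2) [-+-] → (-1, -0.358761, -0.3505)–(-1, 1.52, -0.3505)  len=1.8788
  (v5,v1,v4) [++-] → (0.236027, -1.52, -0.3505)–(1, -1.52, -0.3505)  len=0.7640
  (v3,v7,v2) [++-] → (-0.236027, 1.52, -0.3505)–(-1, 1.52, -0.3505)  len=0.7640
  (v2,v7,v6) [-+-] → (-0.236027, 1.52, -0.3505)–(1, 1.52, -0.3505)  len=1.2360
  (v6,v5,v4) [-+-] → (1, 0.358761, -0.3505)–(1, -1.52, -0.3505)  len=1.8788
  (v7,v5,v6) [++-] → (1, 0.358761, -0.3505)–(1, 1.52, -0.3505)  len=1.1612

Chained into 1 loop(s):
  loop 1: 8 segments, perimeter = 10.0800
Total perimeter = 10.080

loops=1 perimeter=10.080


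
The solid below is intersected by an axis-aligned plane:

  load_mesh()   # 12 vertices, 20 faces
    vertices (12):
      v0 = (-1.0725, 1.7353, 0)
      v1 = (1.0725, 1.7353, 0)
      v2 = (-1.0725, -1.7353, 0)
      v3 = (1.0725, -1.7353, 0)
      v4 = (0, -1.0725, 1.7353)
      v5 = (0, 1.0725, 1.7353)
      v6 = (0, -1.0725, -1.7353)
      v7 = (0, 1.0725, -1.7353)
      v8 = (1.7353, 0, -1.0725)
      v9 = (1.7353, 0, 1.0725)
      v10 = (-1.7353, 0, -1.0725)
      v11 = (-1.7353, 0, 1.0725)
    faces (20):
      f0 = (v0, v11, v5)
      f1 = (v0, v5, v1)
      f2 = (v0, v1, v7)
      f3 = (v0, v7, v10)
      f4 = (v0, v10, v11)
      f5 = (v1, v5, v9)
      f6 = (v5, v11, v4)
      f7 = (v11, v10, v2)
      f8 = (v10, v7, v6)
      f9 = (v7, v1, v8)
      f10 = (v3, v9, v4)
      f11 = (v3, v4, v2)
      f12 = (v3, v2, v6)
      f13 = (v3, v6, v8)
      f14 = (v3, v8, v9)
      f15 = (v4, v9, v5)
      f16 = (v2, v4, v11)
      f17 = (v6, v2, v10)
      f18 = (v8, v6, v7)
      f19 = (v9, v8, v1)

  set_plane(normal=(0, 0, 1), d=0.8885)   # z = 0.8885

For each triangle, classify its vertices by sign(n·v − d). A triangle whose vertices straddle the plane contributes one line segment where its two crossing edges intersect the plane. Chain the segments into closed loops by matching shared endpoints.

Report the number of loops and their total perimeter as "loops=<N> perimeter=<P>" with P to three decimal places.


loops=1 perimeter=9.581

Straddling triangles (10 of 20):
  (v0,v11,v5) [-++] → (-1.62159, 0.297711, 0.8885)–(-0.523364, 1.39594, 0.8885)  len=1.5531
  (v0,v5,v1) [-+-] → (-0.523364, 1.39594, 0.8885)–(0.523364, 1.39594, 0.8885)  len=1.0467
  (v0,v10,v11) [--+] → (-1.7353, 0, 0.8885)–(-1.62159, 0.297711, 0.8885)  len=0.3187
  (v1,v5,v9) [-++] → (0.523364, 1.39594, 0.8885)–(1.62159, 0.297711, 0.8885)  len=1.5531
  (v11,v10,v2) [+--] → (-1.7353, 0, 0.8885)–(-1.62159, -0.297711, 0.8885)  len=0.3187
  (v3,v9,v4) [-++] → (1.62159, -0.297711, 0.8885)–(0.523364, -1.39594, 0.8885)  len=1.5531
  (v3,v4,v2) [-+-] → (0.523364, -1.39594, 0.8885)–(-0.523364, -1.39594, 0.8885)  len=1.0467
  (v3,v8,v9) [--+] → (1.7353, 0, 0.8885)–(1.62159, -0.297711, 0.8885)  len=0.3187
  (v2,v4,v11) [-++] → (-0.523364, -1.39594, 0.8885)–(-1.62159, -0.297711, 0.8885)  len=1.5531
  (v9,v8,v1) [+--] → (1.7353, 0, 0.8885)–(1.62159, 0.297711, 0.8885)  len=0.3187

Chained into 1 loop(s):
  loop 1: 10 segments, perimeter = 9.5807
Total perimeter = 9.581


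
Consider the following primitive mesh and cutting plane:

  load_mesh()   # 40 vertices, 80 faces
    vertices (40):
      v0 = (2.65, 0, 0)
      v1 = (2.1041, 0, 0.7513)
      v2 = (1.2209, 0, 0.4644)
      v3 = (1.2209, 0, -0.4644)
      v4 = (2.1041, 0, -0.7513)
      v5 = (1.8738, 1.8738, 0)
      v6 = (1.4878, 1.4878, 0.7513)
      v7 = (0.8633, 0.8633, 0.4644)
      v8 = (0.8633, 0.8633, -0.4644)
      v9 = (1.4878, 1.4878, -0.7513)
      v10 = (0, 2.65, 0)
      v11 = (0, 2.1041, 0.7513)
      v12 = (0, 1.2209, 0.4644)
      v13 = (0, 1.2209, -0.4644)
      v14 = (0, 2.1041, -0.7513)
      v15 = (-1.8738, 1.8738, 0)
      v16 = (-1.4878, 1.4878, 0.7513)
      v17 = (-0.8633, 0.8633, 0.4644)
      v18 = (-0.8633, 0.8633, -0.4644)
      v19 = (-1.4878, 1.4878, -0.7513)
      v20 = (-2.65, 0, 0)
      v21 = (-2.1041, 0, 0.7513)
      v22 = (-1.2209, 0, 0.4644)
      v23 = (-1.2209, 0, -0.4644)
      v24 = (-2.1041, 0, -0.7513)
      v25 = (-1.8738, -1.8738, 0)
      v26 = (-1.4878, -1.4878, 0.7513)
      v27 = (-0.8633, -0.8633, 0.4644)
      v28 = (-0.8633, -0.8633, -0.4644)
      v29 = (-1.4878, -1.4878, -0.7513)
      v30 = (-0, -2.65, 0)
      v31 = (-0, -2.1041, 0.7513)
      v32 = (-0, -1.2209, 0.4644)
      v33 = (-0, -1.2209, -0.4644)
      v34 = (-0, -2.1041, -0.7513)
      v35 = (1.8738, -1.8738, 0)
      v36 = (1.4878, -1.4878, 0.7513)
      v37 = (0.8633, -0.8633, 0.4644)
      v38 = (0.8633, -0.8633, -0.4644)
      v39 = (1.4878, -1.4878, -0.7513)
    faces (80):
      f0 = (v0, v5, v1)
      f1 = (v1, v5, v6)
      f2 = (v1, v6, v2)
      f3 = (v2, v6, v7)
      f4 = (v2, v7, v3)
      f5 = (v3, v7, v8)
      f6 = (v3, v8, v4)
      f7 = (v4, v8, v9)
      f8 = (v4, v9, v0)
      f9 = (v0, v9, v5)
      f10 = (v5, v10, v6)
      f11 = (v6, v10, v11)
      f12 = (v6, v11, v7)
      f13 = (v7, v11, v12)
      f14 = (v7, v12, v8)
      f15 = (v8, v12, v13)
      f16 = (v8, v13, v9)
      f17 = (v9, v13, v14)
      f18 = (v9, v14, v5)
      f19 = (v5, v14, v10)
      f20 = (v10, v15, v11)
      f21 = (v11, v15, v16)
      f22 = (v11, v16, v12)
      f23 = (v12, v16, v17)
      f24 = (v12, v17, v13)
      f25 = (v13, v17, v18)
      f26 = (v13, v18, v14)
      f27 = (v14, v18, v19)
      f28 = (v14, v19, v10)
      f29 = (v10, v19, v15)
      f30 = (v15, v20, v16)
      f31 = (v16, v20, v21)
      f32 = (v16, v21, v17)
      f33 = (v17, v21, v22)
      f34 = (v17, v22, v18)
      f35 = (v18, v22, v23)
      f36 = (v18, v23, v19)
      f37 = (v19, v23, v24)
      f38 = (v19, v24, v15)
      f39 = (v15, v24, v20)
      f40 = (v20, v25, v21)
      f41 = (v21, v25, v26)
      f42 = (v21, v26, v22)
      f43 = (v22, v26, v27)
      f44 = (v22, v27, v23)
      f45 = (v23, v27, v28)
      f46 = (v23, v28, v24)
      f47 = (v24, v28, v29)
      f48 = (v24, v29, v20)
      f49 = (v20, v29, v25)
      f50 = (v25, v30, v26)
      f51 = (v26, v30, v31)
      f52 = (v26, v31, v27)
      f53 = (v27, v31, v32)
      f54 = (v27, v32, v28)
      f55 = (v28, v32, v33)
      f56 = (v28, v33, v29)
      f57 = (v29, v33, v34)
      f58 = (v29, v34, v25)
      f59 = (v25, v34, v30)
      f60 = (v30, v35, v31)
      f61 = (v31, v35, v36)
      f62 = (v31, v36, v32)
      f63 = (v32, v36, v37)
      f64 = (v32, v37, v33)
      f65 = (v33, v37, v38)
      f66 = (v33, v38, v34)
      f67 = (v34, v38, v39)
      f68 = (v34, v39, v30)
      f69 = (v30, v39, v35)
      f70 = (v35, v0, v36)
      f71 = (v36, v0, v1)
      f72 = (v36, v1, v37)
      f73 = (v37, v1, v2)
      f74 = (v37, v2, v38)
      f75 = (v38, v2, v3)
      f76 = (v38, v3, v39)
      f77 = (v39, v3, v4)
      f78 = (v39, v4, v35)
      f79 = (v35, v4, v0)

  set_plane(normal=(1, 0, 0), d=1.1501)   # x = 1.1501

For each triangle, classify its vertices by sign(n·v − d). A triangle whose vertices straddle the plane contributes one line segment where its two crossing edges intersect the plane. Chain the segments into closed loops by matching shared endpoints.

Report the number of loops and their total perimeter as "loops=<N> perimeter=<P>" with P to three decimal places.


loops=2 perimeter=11.533

Straddling triangles (24 of 80):
  (v2,v6,v7) [++-] → (1.1501, 1.1501, 0.596158)–(1.1501, 0.170922, 0.4644)  len=0.9880
  (v2,v7,v3) [+-+] → (1.1501, 0.170922, 0.4644)–(1.1501, 0.170922, -0.28051)  len=0.7449
  (v3,v7,v8) [+--] → (1.1501, 0.170922, -0.28051)–(1.1501, 0.170922, -0.4644)  len=0.1839
  (v3,v8,v4) [+-+] → (1.1501, 0.170922, -0.4644)–(1.1501, 0.663756, -0.530714)  len=0.4973
  (v4,v8,v9) [+-+] → (1.1501, 0.663756, -0.530714)–(1.1501, 1.1501, -0.596158)  len=0.4907
  (v5,v10,v6) [+-+] → (1.1501, 2.17358, 0)–(1.1501, 1.7516, 0.58077)  len=0.7179
  (v6,v10,v11) [+--] → (1.1501, 1.7516, 0.58077)–(1.1501, 1.62769, 0.7513)  len=0.2108
  (v6,v11,v7) [+--] → (1.1501, 1.62769, 0.7513)–(1.1501, 1.1501, 0.596158)  len=0.5022
  (v8,v13,v9) [--+] → (1.1501, 1.42722, -0.68618)–(1.1501, 1.1501, -0.596158)  len=0.2914
  (v9,v13,v14) [+--] → (1.1501, 1.42722, -0.68618)–(1.1501, 1.62769, -0.7513)  len=0.2108
  (v9,v14,v5) [+-+] → (1.1501, 1.62769, -0.7513)–(1.1501, 1.96275, -0.290167)  len=0.5700
  (v5,v14,v10) [+--] → (1.1501, 1.96275, -0.290167)–(1.1501, 2.17358, 0)  len=0.3587
  (v30,v35,v31) [-+-] → (1.1501, -2.17358, 0)–(1.1501, -1.96275, 0.290167)  len=0.3587
  (v31,v35,v36) [-++] → (1.1501, -1.96275, 0.290167)–(1.1501, -1.62769, 0.7513)  len=0.5700
  (v31,v36,v32) [-+-] → (1.1501, -1.62769, 0.7513)–(1.1501, -1.42722, 0.68618)  len=0.2108
  (v32,v36,v37) [-+-] → (1.1501, -1.42722, 0.68618)–(1.1501, -1.1501, 0.596158)  len=0.2914
  (v34,v38,v39) [--+] → (1.1501, -1.1501, -0.596158)–(1.1501, -1.62769, -0.7513)  len=0.5022
  (v34,v39,v30) [-+-] → (1.1501, -1.62769, -0.7513)–(1.1501, -1.7516, -0.58077)  len=0.2108
  (v30,v39,v35) [-++] → (1.1501, -1.7516, -0.58077)–(1.1501, -2.17358, 0)  len=0.7179
  (v36,v1,v37) [++-] → (1.1501, -0.663756, 0.530714)–(1.1501, -1.1501, 0.596158)  len=0.4907
  (v37,v1,v2) [-++] → (1.1501, -0.663756, 0.530714)–(1.1501, -0.170922, 0.4644)  len=0.4973
  (v37,v2,v38) [-+-] → (1.1501, -0.170922, 0.4644)–(1.1501, -0.170922, 0.28051)  len=0.1839
  (v38,v2,v3) [-++] → (1.1501, -0.170922, 0.28051)–(1.1501, -0.170922, -0.4644)  len=0.7449
  (v38,v3,v39) [-++] → (1.1501, -0.170922, -0.4644)–(1.1501, -1.1501, -0.596158)  len=0.9880

Chained into 2 loop(s):
  loop 1: 12 segments, perimeter = 5.7665
  loop 2: 12 segments, perimeter = 5.7665
Total perimeter = 11.533


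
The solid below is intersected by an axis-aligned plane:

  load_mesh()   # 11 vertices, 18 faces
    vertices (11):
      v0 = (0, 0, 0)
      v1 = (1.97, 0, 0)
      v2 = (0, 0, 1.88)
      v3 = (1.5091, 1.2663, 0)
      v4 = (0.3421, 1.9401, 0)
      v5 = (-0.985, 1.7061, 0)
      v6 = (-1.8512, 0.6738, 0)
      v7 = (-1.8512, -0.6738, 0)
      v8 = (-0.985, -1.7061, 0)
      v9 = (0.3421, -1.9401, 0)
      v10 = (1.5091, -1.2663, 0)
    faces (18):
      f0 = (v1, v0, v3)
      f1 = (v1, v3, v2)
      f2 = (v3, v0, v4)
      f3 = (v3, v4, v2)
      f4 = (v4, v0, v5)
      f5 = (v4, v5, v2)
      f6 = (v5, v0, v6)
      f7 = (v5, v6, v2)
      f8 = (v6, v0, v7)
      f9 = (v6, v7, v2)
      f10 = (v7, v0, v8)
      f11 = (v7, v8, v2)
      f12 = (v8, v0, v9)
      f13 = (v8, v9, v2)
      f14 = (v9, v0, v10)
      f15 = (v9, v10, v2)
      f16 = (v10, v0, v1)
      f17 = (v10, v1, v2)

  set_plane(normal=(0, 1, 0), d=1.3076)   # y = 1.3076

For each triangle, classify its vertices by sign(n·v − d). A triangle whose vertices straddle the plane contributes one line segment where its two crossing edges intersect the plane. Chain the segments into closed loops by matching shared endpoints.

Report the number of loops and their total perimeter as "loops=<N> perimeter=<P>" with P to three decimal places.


Straddling triangles (6 of 18):
  (v3,v0,v4) [--+] → (0.230571, 1.3076, 0)–(1.43757, 1.3076, 0)  len=1.2070
  (v3,v4,v2) [-+-] → (1.43757, 1.3076, 0)–(0.230571, 1.3076, 0.612907)  len=1.3537
  (v4,v0,v5) [+-+] → (0.230571, 1.3076, 0)–(-0.75493, 1.3076, 0)  len=0.9855
  (v4,v5,v2) [++-] → (-0.75493, 1.3076, 0.439118)–(0.230571, 1.3076, 0.612907)  len=1.0007
  (v5,v0,v6) [+--] → (-0.75493, 1.3076, 0)–(-1.31938, 1.3076, 0)  len=0.5645
  (v5,v6,v2) [+--] → (-1.31938, 1.3076, 0)–(-0.75493, 1.3076, 0.439118)  len=0.7151

Chained into 1 loop(s):
  loop 1: 6 segments, perimeter = 5.8265
Total perimeter = 5.826

loops=1 perimeter=5.826


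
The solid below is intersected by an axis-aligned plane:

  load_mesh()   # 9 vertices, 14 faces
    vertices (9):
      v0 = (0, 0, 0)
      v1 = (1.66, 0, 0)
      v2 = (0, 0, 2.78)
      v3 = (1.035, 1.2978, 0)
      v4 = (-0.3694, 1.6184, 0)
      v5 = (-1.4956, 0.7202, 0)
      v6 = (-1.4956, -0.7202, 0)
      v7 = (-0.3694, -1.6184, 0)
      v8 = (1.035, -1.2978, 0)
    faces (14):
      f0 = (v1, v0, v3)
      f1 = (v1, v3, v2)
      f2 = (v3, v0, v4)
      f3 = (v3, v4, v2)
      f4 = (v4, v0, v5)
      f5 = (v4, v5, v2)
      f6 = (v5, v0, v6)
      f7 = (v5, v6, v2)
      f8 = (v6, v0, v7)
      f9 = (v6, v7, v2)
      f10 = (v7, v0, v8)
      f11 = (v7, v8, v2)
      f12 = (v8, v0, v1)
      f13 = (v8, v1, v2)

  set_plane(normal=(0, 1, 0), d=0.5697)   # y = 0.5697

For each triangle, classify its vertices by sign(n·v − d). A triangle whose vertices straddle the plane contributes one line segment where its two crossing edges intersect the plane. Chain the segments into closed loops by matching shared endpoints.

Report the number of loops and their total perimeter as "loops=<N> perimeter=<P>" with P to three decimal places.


Straddling triangles (8 of 14):
  (v1,v0,v3) [--+] → (0.454338, 0.5697, 0)–(1.38564, 0.5697, 0)  len=0.9313
  (v1,v3,v2) [-+-] → (1.38564, 0.5697, 0)–(0.454338, 0.5697, 1.55965)  len=1.8165
  (v3,v0,v4) [+-+] → (0.454338, 0.5697, 0)–(-0.130034, 0.5697, 0)  len=0.5844
  (v3,v4,v2) [++-] → (-0.130034, 0.5697, 1.8014)–(0.454338, 0.5697, 1.55965)  len=0.6324
  (v4,v0,v5) [+-+] → (-0.130034, 0.5697, 0)–(-1.18306, 0.5697, 0)  len=1.0530
  (v4,v5,v2) [++-] → (-1.18306, 0.5697, 0.580936)–(-0.130034, 0.5697, 1.8014)  len=1.6120
  (v5,v0,v6) [+--] → (-1.18306, 0.5697, 0)–(-1.4956, 0.5697, 0)  len=0.3125
  (v5,v6,v2) [+--] → (-1.4956, 0.5697, 0)–(-1.18306, 0.5697, 0.580936)  len=0.6597

Chained into 1 loop(s):
  loop 1: 8 segments, perimeter = 7.6018
Total perimeter = 7.602

loops=1 perimeter=7.602


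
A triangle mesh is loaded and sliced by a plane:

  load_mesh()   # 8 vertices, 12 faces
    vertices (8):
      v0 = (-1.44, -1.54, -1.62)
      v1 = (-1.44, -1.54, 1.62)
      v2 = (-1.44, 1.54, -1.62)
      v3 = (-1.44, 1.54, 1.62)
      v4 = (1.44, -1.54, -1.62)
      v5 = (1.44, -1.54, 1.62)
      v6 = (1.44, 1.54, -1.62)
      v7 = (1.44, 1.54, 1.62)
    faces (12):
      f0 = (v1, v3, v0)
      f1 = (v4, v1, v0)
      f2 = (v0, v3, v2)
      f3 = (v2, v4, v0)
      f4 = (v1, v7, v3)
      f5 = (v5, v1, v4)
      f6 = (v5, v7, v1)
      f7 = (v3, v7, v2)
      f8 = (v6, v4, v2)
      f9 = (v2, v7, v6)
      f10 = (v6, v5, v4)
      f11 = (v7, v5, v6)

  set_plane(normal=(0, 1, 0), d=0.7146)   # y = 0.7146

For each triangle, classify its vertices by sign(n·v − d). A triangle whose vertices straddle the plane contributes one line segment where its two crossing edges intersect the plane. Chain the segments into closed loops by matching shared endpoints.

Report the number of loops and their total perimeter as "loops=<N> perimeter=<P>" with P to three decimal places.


loops=1 perimeter=12.240

Straddling triangles (8 of 12):
  (v1,v3,v0) [-+-] → (-1.44, 0.7146, 1.62)–(-1.44, 0.7146, 0.751722)  len=0.8683
  (v0,v3,v2) [-++] → (-1.44, 0.7146, 0.751722)–(-1.44, 0.7146, -1.62)  len=2.3717
  (v2,v4,v0) [+--] → (-0.668197, 0.7146, -1.62)–(-1.44, 0.7146, -1.62)  len=0.7718
  (v1,v7,v3) [-++] → (0.668197, 0.7146, 1.62)–(-1.44, 0.7146, 1.62)  len=2.1082
  (v5,v7,v1) [-+-] → (1.44, 0.7146, 1.62)–(0.668197, 0.7146, 1.62)  len=0.7718
  (v6,v4,v2) [+-+] → (1.44, 0.7146, -1.62)–(-0.668197, 0.7146, -1.62)  len=2.1082
  (v6,v5,v4) [+--] → (1.44, 0.7146, -0.751722)–(1.44, 0.7146, -1.62)  len=0.8683
  (v7,v5,v6) [+-+] → (1.44, 0.7146, 1.62)–(1.44, 0.7146, -0.751722)  len=2.3717

Chained into 1 loop(s):
  loop 1: 8 segments, perimeter = 12.2400
Total perimeter = 12.240
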